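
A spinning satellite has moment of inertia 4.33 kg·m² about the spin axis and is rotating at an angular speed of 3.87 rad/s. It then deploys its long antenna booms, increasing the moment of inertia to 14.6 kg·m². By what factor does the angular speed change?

Angular momentum about the spin axis is conserved since the torque about it is zero.
ω₂/ω₁ = I₁/I₂ = 4.330 / 14.60 = 0.2966.

ω₂/ω₁ ≈ 0.297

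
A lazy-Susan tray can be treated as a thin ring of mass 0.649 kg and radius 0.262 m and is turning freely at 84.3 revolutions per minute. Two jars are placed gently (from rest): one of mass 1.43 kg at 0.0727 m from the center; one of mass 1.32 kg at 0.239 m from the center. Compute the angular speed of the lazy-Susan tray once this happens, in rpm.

No external torque acts about the center; L_before = L_after.
I_p = (0.649)(0.262)² = 0.04455 kg·m².
Added inertia Σmr² = (1.43)(0.0727)² + (1.32)(0.239)² = 0.08296 kg·m²; I_f = 0.04455 + 0.08296 = 0.1275 kg·m².
ω_f = I_p ω_i / I_f = (0.04455)(84.3) / 0.1275 = 29.45 rpm.

ω_f ≈ 29.5 rpm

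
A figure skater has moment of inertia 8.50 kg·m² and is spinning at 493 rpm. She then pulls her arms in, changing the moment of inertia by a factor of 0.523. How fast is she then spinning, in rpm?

Angular momentum about the spin axis is conserved since the torque about it is zero.
I₂ = 0.523 × 8.50 = 4.446 kg·m².
ω₂ = I₁ω₁ / I₂ = (8.500)(493 rpm) / (4.446) = 942.6 rpm.

ω₂ ≈ 943 rpm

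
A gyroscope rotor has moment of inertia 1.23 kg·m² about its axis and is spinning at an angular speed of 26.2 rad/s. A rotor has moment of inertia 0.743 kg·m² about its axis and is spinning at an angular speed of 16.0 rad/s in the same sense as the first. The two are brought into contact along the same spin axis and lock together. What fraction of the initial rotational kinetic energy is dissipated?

fraction ≈ 0.0466

The coupling torques are internal; angular momentum about the shared axis is conserved.
Taking A's sense as positive: L = (1.230)(26.2) + (0.7430)(16.0) = 44.11 kg·m²·rad/s.
Combined I = 1.230 + 0.7430 = 1.973 kg·m².
ω_f = L / I = 44.11 / 1.973 = 22.36 rad/s.
KE_i = ½ΣIω² = 517.3 J; KE_f = ½(1.973)(22.36)² = 493.2 J.
Fraction dissipated = (KE_i − KE_f)/KE_i = 0.04658.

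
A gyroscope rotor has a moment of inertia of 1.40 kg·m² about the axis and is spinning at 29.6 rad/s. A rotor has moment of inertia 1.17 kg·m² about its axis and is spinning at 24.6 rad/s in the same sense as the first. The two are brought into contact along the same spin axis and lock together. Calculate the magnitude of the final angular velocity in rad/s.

|ω_f| ≈ 27.3 rad/s

The coupling torques are internal; angular momentum about the shared axis is conserved.
Taking A's sense as positive: L = (1.400)(29.6) + (1.170)(24.6) = 70.22 kg·m²·rad/s.
Combined I = 1.400 + 1.170 = 2.570 kg·m².
ω_f = L / I = 70.22 / 2.570 = 27.32 rad/s.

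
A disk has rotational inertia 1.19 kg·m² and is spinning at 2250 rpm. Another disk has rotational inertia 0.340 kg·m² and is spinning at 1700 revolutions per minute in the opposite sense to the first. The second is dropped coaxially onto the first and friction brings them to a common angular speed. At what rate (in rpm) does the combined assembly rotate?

|ω_f| ≈ 1370 rpm

No external torque acts about the common axis, so total angular momentum is conserved.
Taking A's sense as positive: L = (1.190)(2250) − (0.3400)(1700) = 2100 kg·m²·rpm.
Combined I = 1.190 + 0.3400 = 1.530 kg·m².
ω_f = L / I = 2100 / 1.530 = 1372 rpm.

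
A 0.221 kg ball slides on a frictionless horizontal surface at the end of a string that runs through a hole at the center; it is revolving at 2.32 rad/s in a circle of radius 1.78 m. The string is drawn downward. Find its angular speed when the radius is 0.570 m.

ω₂ ≈ 22.6 rad/s

The constraining force is radial, so m r² ω about the center is conserved.
ω₂ = ω₁ (r₁/r₂)² = (2.32)(1.78/0.570)² = 22.62 rad/s.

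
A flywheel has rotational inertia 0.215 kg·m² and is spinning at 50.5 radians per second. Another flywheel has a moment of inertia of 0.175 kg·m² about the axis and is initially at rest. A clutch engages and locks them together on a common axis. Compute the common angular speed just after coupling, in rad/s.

No external torque acts about the common axis, so total angular momentum is conserved.
Taking A's sense as positive: L = (0.2150)(50.5) = 10.86 kg·m²·rad/s.
Combined I = 0.2150 + 0.1750 = 0.3900 kg·m².
ω_f = L / I = 10.86 / 0.3900 = 27.84 rad/s.

|ω_f| ≈ 27.8 rad/s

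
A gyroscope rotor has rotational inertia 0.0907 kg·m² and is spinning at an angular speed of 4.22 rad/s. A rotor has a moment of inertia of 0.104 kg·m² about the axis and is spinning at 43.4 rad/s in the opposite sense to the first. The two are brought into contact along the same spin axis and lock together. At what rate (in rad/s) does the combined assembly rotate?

The coupling torques are internal; angular momentum about the shared axis is conserved.
Taking A's sense as positive: L = (0.09070)(4.22) − (0.1040)(43.4) = -4.131 kg·m²·rad/s.
Combined I = 0.09070 + 0.1040 = 0.1947 kg·m².
ω_f = L / I = -4.131 / 0.1947 = -21.22 rad/s.

|ω_f| ≈ 21.2 rad/s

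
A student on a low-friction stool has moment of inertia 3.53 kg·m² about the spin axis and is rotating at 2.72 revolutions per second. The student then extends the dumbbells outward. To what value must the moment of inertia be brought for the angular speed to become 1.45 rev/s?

I₂ ≈ 6.62 kg·m²

With no external torque about the axis, L is conserved: I₁ω₁ = I₂ω₂.
I₂ = I₁ω₁ / ω₂ = (3.53)(2.72) / (1.45) = 6.622 kg·m².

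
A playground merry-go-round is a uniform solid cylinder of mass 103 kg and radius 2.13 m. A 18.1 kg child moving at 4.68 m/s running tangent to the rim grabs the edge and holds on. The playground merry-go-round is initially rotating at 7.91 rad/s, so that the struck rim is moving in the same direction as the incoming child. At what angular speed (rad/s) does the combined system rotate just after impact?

|ω_f| ≈ 6.42 rad/s

The axle reaction passes through the axle and exerts no torque about it; angular momentum about the axle is conserved through the impact.
I_p = ½(103)(2.13)² = 233.7 kg·m². Taking the sense of the child's angular momentum as positive, L_{child} = m v R = (18.1)(4.68)(2.13) = 180.4 kg·m²/s.
L_i = +I_p ω_p + m v R = +(233.7)(7.91) + 180.4 = 2029 kg·m²/s.
After sticking, I_f = I_p + m R² = 233.7 + (18.1)(2.13)² = 315.8 kg·m².
ω_f = L_i / I_f = 2029 / 315.8 = 6.424 rad/s.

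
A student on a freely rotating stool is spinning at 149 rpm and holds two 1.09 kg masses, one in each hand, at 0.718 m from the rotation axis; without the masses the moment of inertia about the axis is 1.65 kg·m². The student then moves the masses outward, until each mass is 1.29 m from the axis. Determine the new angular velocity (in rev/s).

No external torque acts about the spin axis, so angular momentum is conserved.
I₁ = 1.65 + 2(1.09)(0.718)² = 2.774 kg·m²; I₂ = 1.65 + 2(1.09)(1.29)² = 5.278 kg·m².
ω₂ = I₁ω₁ / I₂ = (2.774)(149 rpm) / (5.278) = 78.31 rpm = 1.305 rev/s.

ω₂ ≈ 1.31 rev/s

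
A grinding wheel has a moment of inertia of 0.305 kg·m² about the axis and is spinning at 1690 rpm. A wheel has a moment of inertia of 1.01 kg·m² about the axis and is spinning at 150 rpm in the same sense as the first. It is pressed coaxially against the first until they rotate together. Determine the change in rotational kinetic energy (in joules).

No external torque acts about the common axis, so total angular momentum is conserved.
Taking A's sense as positive: L = (0.3050)(1690) + (1.010)(150) = 667.0 kg·m²·rpm.
Combined I = 0.3050 + 1.010 = 1.315 kg·m².
ω_f = L / I = 667.0 / 1.315 = 507.2 rpm.
KE_i = ½ΣIω² = 4901 J; KE_f = ½(1.315)(53.11)² = 1855 J.

ΔKE ≈ -3050 J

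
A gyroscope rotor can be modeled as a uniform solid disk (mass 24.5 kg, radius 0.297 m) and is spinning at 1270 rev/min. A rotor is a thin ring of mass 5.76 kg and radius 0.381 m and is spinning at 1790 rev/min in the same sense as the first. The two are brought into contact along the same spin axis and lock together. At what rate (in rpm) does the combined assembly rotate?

The coupling torques are internal; angular momentum about the shared axis is conserved.
Moments of inertia: I_A = ½(24.5)(0.297)² = 1.081 kg·m²; I_B = (5.76)(0.381)² = 0.8361 kg·m².
Taking A's sense as positive: L = (1.081)(1270) + (0.8361)(1790) = 2869 kg·m²·rpm.
Combined I = 1.081 + 0.8361 = 1.917 kg·m².
ω_f = L / I = 2869 / 1.917 = 1497 rpm.

|ω_f| ≈ 1500 rpm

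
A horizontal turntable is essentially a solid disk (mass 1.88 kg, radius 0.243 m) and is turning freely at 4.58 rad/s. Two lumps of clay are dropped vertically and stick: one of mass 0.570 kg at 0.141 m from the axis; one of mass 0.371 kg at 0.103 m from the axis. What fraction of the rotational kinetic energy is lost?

fraction ≈ 0.216

No external torque acts about the axis; L_before = L_after.
I_p = ½(1.88)(0.243)² = 0.05551 kg·m².
Added inertia Σmr² = (0.570)(0.141)² + (0.371)(0.103)² = 0.01527 kg·m²; I_f = 0.05551 + 0.01527 = 0.07077 kg·m².
ω_f = I_p ω_i / I_f = (0.05551)(4.58) / 0.07077 = 3.592 rad/s.
KE_i = ½(0.05551)(4.580 rad/s)² = 0.5822 J; KE_f = ½(0.07077)(3.592)² = 0.4566 J.
Fraction lost = 0.2157.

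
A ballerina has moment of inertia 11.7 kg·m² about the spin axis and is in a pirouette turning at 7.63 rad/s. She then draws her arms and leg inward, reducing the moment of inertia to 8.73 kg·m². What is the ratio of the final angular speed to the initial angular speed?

ω₂/ω₁ ≈ 1.34

With no external torque about the axis, L is conserved: I₁ω₁ = I₂ω₂.
ω₂/ω₁ = I₁/I₂ = 11.70 / 8.730 = 1.340.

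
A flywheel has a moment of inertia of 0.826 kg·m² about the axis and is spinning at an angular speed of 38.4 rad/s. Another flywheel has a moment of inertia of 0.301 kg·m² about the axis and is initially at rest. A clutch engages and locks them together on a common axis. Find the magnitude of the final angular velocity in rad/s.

|ω_f| ≈ 28.1 rad/s

No external torque acts about the common axis, so total angular momentum is conserved.
Taking A's sense as positive: L = (0.8260)(38.4) = 31.72 kg·m²·rad/s.
Combined I = 0.8260 + 0.3010 = 1.127 kg·m².
ω_f = L / I = 31.72 / 1.127 = 28.14 rad/s.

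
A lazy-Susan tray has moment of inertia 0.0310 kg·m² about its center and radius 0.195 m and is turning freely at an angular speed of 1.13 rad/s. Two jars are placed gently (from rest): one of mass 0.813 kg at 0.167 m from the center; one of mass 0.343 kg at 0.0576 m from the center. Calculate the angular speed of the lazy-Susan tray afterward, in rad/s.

No external torque acts about the center; L_before = L_after.
Added inertia Σmr² = (0.813)(0.167)² + (0.343)(0.0576)² = 0.02381 kg·m²; I_f = 0.03100 + 0.02381 = 0.05481 kg·m².
ω_f = I_p ω_i / I_f = (0.03100)(1.13) / 0.05481 = 0.6391 rad/s.

ω_f ≈ 0.639 rad/s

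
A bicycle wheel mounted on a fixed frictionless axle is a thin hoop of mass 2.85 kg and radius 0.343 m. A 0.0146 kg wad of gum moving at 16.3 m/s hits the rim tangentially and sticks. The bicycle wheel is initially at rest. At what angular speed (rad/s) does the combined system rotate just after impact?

|ω_f| ≈ 0.242 rad/s

About the axle the impulsive forces during the collision are internal, so angular momentum about that axis is conserved.
I_p = (2.85)(0.343)² = 0.3353 kg·m². Taking the sense of the wad of gum's angular momentum as positive, L_{wad} = m v R = (0.0146)(16.3)(0.343) = 0.08163 kg·m²/s.
L_i = 0 + 0.08163 = 0.08163 kg·m²/s.
After sticking, I_f = I_p + m R² = 0.3353 + (0.0146)(0.343)² = 0.3370 kg·m².
ω_f = L_i / I_f = 0.08163 / 0.3370 = 0.2422 rad/s.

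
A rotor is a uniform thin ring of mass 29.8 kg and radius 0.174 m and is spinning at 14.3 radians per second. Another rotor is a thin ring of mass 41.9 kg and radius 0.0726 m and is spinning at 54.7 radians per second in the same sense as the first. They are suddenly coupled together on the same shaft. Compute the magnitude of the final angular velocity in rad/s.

|ω_f| ≈ 22.2 rad/s

No external torque acts about the common axis, so total angular momentum is conserved.
Moments of inertia: I_A = (29.8)(0.174)² = 0.9022 kg·m²; I_B = (41.9)(0.0726)² = 0.2208 kg·m².
Taking A's sense as positive: L = (0.9022)(14.3) + (0.2208)(54.7) = 24.98 kg·m²·rad/s.
Combined I = 0.9022 + 0.2208 = 1.123 kg·m².
ω_f = L / I = 24.98 / 1.123 = 22.24 rad/s.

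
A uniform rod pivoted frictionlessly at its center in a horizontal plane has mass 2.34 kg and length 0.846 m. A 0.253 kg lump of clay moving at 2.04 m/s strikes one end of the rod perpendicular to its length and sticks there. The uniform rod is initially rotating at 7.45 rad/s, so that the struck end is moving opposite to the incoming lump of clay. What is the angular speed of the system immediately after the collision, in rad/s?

The axle reaction passes through the pivot and exerts no torque about it; angular momentum about the pivot is conserved through the impact.
I_p = (1/12)(2.34)(0.846)² = 0.1396 kg·m². Taking the sense of the lump of clay's angular momentum as positive, L_{lump} = m v R = (0.253)(2.04)(0.846/2) = 0.2183 kg·m²/s.
L_i = −I_p ω_p + m v R = −(0.1396)(7.45) + 0.2183 = -0.8214 kg·m²/s.
After sticking, I_f = I_p + m R² = 0.1396 + (0.253)(0.846/2)² = 0.1848 kg·m².
ω_f = L_i / I_f = -0.8214 / 0.1848 = -4.444 rad/s.

|ω_f| ≈ 4.44 rad/s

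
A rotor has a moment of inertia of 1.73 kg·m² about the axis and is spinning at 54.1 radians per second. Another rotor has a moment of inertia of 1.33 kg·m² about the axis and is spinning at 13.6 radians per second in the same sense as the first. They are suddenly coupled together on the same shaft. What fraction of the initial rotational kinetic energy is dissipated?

The coupling torques are internal; angular momentum about the shared axis is conserved.
Taking A's sense as positive: L = (1.730)(54.1) + (1.330)(13.6) = 111.7 kg·m²·rad/s.
Combined I = 1.730 + 1.330 = 3.060 kg·m².
ω_f = L / I = 111.7 / 3.060 = 36.50 rad/s.
KE_i = ½ΣIω² = 2655 J; KE_f = ½(3.060)(36.50)² = 2038 J.
Fraction dissipated = (KE_i − KE_f)/KE_i = 0.2323.

fraction ≈ 0.232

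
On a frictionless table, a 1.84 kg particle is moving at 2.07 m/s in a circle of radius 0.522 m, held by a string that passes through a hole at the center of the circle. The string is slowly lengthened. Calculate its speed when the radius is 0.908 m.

v₂ ≈ 1.19 m/s

Central (radial) force ⇒ zero torque about the center ⇒ m v r is constant.
v₂ = v₁ r₁ / r₂ = (2.07)(0.522) / (0.908) = 1.190 m/s.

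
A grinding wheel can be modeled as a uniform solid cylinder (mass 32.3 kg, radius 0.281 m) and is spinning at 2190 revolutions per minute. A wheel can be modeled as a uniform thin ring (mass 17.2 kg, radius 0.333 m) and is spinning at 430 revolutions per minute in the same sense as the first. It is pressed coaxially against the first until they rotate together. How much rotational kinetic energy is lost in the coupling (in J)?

ΔKE lost ≈ 13000 J

No external torque acts about the common axis, so total angular momentum is conserved.
Moments of inertia: I_A = ½(32.3)(0.281)² = 1.275 kg·m²; I_B = (17.2)(0.333)² = 1.907 kg·m².
Taking A's sense as positive: L = (1.275)(2190) + (1.907)(430) = 3613 kg·m²·rpm.
Combined I = 1.275 + 1.907 = 3.183 kg·m².
ω_f = L / I = 3613 / 3.183 = 1135 rpm.
KE_i = ½ΣIω² = 35470 J; KE_f = ½(3.183)(118.9)² = 22490 J.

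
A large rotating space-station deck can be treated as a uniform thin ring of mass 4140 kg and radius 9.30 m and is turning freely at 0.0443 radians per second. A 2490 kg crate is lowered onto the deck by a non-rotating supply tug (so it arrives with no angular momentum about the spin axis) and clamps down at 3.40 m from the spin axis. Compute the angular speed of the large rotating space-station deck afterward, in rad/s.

The added mass arrives with no angular momentum about the spin axis, and any external torque about the spin axis is negligible, so the system's angular momentum is conserved.
I_p = (4140)(9.30)² = 3.581e+05 kg·m².
Added inertia Σmr² = (2490)(3.40)² = 28780 kg·m²; I_f = 3.581e+05 + 28780 = 3.869e+05 kg·m².
ω_f = I_p ω_i / I_f = (3.581e+05)(0.0443) / 3.869e+05 = 0.04100 rad/s.

ω_f ≈ 0.0410 rad/s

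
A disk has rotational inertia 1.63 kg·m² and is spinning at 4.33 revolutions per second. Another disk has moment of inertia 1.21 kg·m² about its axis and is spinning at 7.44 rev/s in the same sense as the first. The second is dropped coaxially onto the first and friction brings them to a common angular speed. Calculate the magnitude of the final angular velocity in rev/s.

No external torque acts about the common axis, so total angular momentum is conserved.
Taking A's sense as positive: L = (1.630)(4.33) + (1.210)(7.44) = 16.06 kg·m²·rev/s.
Combined I = 1.630 + 1.210 = 2.840 kg·m².
ω_f = L / I = 16.06 / 2.840 = 5.655 rev/s.

|ω_f| ≈ 5.66 rev/s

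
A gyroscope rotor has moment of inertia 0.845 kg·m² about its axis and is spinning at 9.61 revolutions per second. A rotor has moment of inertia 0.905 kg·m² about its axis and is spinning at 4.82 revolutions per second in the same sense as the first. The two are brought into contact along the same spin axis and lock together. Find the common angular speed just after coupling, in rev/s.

|ω_f| ≈ 7.13 rev/s

No external torque acts about the common axis, so total angular momentum is conserved.
Taking A's sense as positive: L = (0.8450)(9.61) + (0.9050)(4.82) = 12.48 kg·m²·rev/s.
Combined I = 0.8450 + 0.9050 = 1.750 kg·m².
ω_f = L / I = 12.48 / 1.750 = 7.133 rev/s.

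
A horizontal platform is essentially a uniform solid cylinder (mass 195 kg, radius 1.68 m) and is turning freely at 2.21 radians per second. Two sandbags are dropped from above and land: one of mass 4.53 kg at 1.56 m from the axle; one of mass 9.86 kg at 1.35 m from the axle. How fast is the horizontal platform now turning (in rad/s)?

The added mass arrives with no angular momentum about the axle, and any external torque about the axle is negligible, so the system's angular momentum is conserved.
I_p = ½(195)(1.68)² = 275.2 kg·m².
Added inertia Σmr² = (4.53)(1.56)² + (9.86)(1.35)² = 28.99 kg·m²; I_f = 275.2 + 28.99 = 304.2 kg·m².
ω_f = I_p ω_i / I_f = (275.2)(2.21) / 304.2 = 1.999 rad/s.

ω_f ≈ 2.00 rad/s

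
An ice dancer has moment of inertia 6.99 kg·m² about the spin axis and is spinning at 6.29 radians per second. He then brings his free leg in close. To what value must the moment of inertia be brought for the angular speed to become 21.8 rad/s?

I₂ ≈ 2.02 kg·m²

With no external torque about the axis, L is conserved: I₁ω₁ = I₂ω₂.
I₂ = I₁ω₁ / ω₂ = (6.99)(6.29) / (21.8) = 2.017 kg·m².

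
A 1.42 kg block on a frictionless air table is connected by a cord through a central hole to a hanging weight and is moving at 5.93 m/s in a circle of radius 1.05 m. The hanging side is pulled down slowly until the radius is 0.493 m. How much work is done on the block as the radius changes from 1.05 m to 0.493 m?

W ≈ 88.3 J

The only horizontal force on the mass is along the cord (radial), so it exerts no torque about the hole and angular momentum m v r is conserved.
v₂ = v₁ r₁ / r₂ = (5.93)(1.05) / (0.493) = 12.63 m/s.
W = ΔKE = ½m(v₂² − v₁²) = 88.29 J.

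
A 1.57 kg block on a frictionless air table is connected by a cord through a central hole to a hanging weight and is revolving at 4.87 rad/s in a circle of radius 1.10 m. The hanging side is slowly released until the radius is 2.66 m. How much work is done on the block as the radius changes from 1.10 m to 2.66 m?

W ≈ -18.7 J

The constraining force is radial, so m r² ω about the center is conserved.
ω₂ = ω₁ (r₁/r₂)² = (4.87)(1.10/2.66)² = 0.8328 rad/s.
W = ΔKE = ½m(v₂² − v₁²) = -18.68 J.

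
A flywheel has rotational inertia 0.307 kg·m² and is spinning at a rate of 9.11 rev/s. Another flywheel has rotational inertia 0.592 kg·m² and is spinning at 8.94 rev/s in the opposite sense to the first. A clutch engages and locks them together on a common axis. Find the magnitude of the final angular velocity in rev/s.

The coupling torques are internal; angular momentum about the shared axis is conserved.
Taking A's sense as positive: L = (0.3070)(9.11) − (0.5920)(8.94) = -2.496 kg·m²·rev/s.
Combined I = 0.3070 + 0.5920 = 0.8990 kg·m².
ω_f = L / I = -2.496 / 0.8990 = -2.776 rev/s.

|ω_f| ≈ 2.78 rev/s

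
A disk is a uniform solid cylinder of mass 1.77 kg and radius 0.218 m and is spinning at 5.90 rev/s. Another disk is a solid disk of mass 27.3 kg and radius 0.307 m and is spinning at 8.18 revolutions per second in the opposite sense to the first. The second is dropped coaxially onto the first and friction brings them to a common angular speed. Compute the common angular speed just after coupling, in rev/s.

No external torque acts about the common axis, so total angular momentum is conserved.
Moments of inertia: I_A = ½(1.77)(0.218)² = 0.04206 kg·m²; I_B = ½(27.3)(0.307)² = 1.286 kg·m².
Taking A's sense as positive: L = (0.04206)(5.90) − (1.286)(8.18) = -10.28 kg·m²·rev/s.
Combined I = 0.04206 + 1.286 = 1.329 kg·m².
ω_f = L / I = -10.28 / 1.329 = -7.734 rev/s.

|ω_f| ≈ 7.73 rev/s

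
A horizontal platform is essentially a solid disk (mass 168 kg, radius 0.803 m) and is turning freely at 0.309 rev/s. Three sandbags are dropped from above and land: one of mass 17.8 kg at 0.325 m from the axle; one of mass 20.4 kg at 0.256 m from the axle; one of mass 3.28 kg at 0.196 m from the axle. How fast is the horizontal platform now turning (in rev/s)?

No external torque acts about the axle; L_before = L_after.
I_p = ½(168)(0.803)² = 54.16 kg·m².
Added inertia Σmr² = (17.8)(0.325)² + (20.4)(0.256)² + (3.28)(0.196)² = 3.343 kg·m²; I_f = 54.16 + 3.343 = 57.51 kg·m².
ω_f = I_p ω_i / I_f = (54.16)(0.309) / 57.51 = 0.2910 rev/s.

ω_f ≈ 0.291 rev/s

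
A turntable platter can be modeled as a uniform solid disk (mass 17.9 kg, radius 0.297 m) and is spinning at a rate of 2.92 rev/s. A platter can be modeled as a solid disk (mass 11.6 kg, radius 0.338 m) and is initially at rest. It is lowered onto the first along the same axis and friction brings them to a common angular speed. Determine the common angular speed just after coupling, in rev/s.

No external torque acts about the common axis, so total angular momentum is conserved.
Moments of inertia: I_A = ½(17.9)(0.297)² = 0.7895 kg·m²; I_B = ½(11.6)(0.338)² = 0.6626 kg·m².
Taking A's sense as positive: L = (0.7895)(2.92) = 2.305 kg·m²·rev/s.
Combined I = 0.7895 + 0.6626 = 1.452 kg·m².
ω_f = L / I = 2.305 / 1.452 = 1.588 rev/s.

|ω_f| ≈ 1.59 rev/s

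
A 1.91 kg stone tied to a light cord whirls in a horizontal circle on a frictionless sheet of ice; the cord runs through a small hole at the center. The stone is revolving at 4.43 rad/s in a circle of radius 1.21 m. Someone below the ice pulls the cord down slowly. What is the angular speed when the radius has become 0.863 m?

ω₂ ≈ 8.71 rad/s

No torque about the axis ⇒ m r₁² ω₁ = m r₂² ω₂.
ω₂ = ω₁ (r₁/r₂)² = (4.43)(1.21/0.863)² = 8.709 rad/s.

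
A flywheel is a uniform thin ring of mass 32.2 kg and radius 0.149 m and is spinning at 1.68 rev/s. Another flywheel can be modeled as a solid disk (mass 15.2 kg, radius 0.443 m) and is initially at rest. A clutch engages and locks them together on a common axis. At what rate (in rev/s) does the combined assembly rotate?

|ω_f| ≈ 0.544 rev/s

No external torque acts about the common axis, so total angular momentum is conserved.
Moments of inertia: I_A = (32.2)(0.149)² = 0.7149 kg·m²; I_B = ½(15.2)(0.443)² = 1.491 kg·m².
Taking A's sense as positive: L = (0.7149)(1.68) = 1.201 kg·m²·rev/s.
Combined I = 0.7149 + 1.491 = 2.206 kg·m².
ω_f = L / I = 1.201 / 2.206 = 0.5443 rev/s.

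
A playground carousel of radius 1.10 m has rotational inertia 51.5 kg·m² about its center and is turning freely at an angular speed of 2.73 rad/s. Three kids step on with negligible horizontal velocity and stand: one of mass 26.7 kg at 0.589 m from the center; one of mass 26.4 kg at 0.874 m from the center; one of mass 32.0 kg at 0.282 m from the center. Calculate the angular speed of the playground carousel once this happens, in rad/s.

ω_f ≈ 1.68 rad/s

No external torque acts about the center; L_before = L_after.
Added inertia Σmr² = (26.7)(0.589)² + (26.4)(0.874)² + (32.0)(0.282)² = 31.97 kg·m²; I_f = 51.50 + 31.97 = 83.47 kg·m².
ω_f = I_p ω_i / I_f = (51.50)(2.73) / 83.47 = 1.684 rad/s.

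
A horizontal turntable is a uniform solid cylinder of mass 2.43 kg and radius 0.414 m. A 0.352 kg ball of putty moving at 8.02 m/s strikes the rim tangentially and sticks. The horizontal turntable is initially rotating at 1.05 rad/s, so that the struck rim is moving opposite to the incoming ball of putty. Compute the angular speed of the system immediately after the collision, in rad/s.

About the axle the impulsive forces during the collision are internal, so angular momentum about that axis is conserved.
I_p = ½(2.43)(0.414)² = 0.2082 kg·m². Taking the sense of the ball of putty's angular momentum as positive, L_{ball} = m v R = (0.352)(8.02)(0.414) = 1.169 kg·m²/s.
L_i = −I_p ω_p + m v R = −(0.2082)(1.05) + 1.169 = 0.9501 kg·m²/s.
After sticking, I_f = I_p + m R² = 0.2082 + (0.352)(0.414)² = 0.2686 kg·m².
ω_f = L_i / I_f = 0.9501 / 0.2686 = 3.537 rad/s.

|ω_f| ≈ 3.54 rad/s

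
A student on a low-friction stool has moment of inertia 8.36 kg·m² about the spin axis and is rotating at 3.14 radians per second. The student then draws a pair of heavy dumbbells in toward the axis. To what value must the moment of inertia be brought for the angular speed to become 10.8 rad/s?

With no external torque about the axis, L is conserved: I₁ω₁ = I₂ω₂.
I₂ = I₁ω₁ / ω₂ = (8.36)(3.14) / (10.8) = 2.431 kg·m².

I₂ ≈ 2.43 kg·m²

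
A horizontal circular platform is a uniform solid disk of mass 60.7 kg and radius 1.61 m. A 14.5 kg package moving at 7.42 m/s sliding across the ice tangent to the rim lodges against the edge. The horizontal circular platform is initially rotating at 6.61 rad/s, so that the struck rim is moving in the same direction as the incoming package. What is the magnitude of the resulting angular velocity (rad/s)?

The axle reaction passes through the central axle and exerts no torque about it; angular momentum about the central axle is conserved through the impact.
I_p = ½(60.7)(1.61)² = 78.67 kg·m². Taking the sense of the package's angular momentum as positive, L_{package} = m v R = (14.5)(7.42)(1.61) = 173.2 kg·m²/s.
L_i = +I_p ω_p + m v R = +(78.67)(6.61) + 173.2 = 693.2 kg·m²/s.
After sticking, I_f = I_p + m R² = 78.67 + (14.5)(1.61)² = 116.3 kg·m².
ω_f = L_i / I_f = 693.2 / 116.3 = 5.963 rad/s.

|ω_f| ≈ 5.96 rad/s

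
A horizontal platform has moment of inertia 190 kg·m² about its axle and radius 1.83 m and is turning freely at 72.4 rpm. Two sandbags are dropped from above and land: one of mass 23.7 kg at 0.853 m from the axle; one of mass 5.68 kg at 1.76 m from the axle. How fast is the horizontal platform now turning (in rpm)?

ω_f ≈ 61.2 rpm

No external torque acts about the axle; L_before = L_after.
Added inertia Σmr² = (23.7)(0.853)² + (5.68)(1.76)² = 34.84 kg·m²; I_f = 190.0 + 34.84 = 224.8 kg·m².
ω_f = I_p ω_i / I_f = (190.0)(72.4) / 224.8 = 61.18 rpm.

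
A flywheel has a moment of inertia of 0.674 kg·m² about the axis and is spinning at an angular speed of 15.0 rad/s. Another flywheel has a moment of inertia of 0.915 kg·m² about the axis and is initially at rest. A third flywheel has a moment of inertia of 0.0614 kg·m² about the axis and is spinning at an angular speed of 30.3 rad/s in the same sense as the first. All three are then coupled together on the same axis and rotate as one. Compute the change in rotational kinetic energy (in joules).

The coupling torques are internal; angular momentum about the shared axis is conserved.
Taking A's sense as positive: L = (0.6740)(15.0) + (0.06140)(30.3) = 11.97 kg·m²·rad/s.
Combined I = 0.6740 + 0.9150 + 0.06140 = 1.650 kg·m².
ω_f = L / I = 11.97 / 1.650 = 7.253 rad/s.
KE_i = ½ΣIω² = 104.0 J; KE_f = ½(1.650)(7.253)² = 43.41 J.

ΔKE ≈ -60.6 J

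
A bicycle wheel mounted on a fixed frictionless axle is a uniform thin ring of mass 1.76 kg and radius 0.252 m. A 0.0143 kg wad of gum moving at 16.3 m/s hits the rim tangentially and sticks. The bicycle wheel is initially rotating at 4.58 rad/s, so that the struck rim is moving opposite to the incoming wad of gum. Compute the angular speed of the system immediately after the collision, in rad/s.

|ω_f| ≈ 4.02 rad/s

About the axle the impulsive forces during the collision are internal, so angular momentum about that axis is conserved.
I_p = (1.76)(0.252)² = 0.1118 kg·m². Taking the sense of the wad of gum's angular momentum as positive, L_{wad} = m v R = (0.0143)(16.3)(0.252) = 0.05874 kg·m²/s.
L_i = −I_p ω_p + m v R = −(0.1118)(4.58) + 0.05874 = -0.4532 kg·m²/s.
After sticking, I_f = I_p + m R² = 0.1118 + (0.0143)(0.252)² = 0.1127 kg·m².
ω_f = L_i / I_f = -0.4532 / 0.1127 = -4.022 rad/s.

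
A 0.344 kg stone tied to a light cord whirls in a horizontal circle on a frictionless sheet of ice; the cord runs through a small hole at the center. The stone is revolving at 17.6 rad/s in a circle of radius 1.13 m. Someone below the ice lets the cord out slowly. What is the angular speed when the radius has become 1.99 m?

No torque about the axis ⇒ m r₁² ω₁ = m r₂² ω₂.
ω₂ = ω₁ (r₁/r₂)² = (17.6)(1.13/1.99)² = 5.675 rad/s.

ω₂ ≈ 5.67 rad/s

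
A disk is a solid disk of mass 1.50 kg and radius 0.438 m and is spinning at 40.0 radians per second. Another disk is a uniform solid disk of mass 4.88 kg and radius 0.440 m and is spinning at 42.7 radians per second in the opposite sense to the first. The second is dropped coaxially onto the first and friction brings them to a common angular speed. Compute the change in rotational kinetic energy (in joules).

ΔKE ≈ -377 J

The coupling torques are internal; angular momentum about the shared axis is conserved.
Moments of inertia: I_A = ½(1.50)(0.438)² = 0.1439 kg·m²; I_B = ½(4.88)(0.440)² = 0.4724 kg·m².
Taking A's sense as positive: L = (0.1439)(40.0) − (0.4724)(42.7) = -14.42 kg·m²·rad/s.
Combined I = 0.1439 + 0.4724 = 0.6163 kg·m².
ω_f = L / I = -14.42 / 0.6163 = -23.39 rad/s.
KE_i = ½ΣIω² = 545.8 J; KE_f = ½(0.6163)(23.39)² = 168.6 J.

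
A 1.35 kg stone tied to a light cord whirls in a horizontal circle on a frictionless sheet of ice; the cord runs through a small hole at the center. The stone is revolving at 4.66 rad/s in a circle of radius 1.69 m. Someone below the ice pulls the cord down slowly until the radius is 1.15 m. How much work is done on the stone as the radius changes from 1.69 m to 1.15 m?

W ≈ 48.5 J

No torque about the axis ⇒ m r₁² ω₁ = m r₂² ω₂.
ω₂ = ω₁ (r₁/r₂)² = (4.66)(1.69/1.15)² = 10.06 rad/s.
W = ΔKE = ½m(v₂² − v₁²) = 48.55 J.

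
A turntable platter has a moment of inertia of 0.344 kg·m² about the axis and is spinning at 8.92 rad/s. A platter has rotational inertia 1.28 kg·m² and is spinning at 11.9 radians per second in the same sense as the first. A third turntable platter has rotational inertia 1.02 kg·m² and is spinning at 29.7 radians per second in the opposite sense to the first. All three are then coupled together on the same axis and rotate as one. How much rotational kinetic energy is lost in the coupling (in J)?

No external torque acts about the common axis, so total angular momentum is conserved.
Taking A's sense as positive: L = (0.3440)(8.92) + (1.280)(11.9) − (1.020)(29.7) = -11.99 kg·m²·rad/s.
Combined I = 0.3440 + 1.280 + 1.020 = 2.644 kg·m².
ω_f = L / I = -11.99 / 2.644 = -4.536 rad/s.
KE_i = ½ΣIω² = 554.2 J; KE_f = ½(2.644)(4.536)² = 27.20 J.

ΔKE lost ≈ 527 J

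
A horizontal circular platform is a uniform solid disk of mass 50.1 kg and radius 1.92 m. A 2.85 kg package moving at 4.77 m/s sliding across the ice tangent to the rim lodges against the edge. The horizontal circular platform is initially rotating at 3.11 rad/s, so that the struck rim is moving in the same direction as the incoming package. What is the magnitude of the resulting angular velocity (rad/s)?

|ω_f| ≈ 3.05 rad/s

The axle reaction passes through the central axle and exerts no torque about it; angular momentum about the central axle is conserved through the impact.
I_p = ½(50.1)(1.92)² = 92.34 kg·m². Taking the sense of the package's angular momentum as positive, L_{package} = m v R = (2.85)(4.77)(1.92) = 26.10 kg·m²/s.
L_i = +I_p ω_p + m v R = +(92.34)(3.11) + 26.10 = 313.3 kg·m²/s.
After sticking, I_f = I_p + m R² = 92.34 + (2.85)(1.92)² = 102.9 kg·m².
ω_f = L_i / I_f = 313.3 / 102.9 = 3.046 rad/s.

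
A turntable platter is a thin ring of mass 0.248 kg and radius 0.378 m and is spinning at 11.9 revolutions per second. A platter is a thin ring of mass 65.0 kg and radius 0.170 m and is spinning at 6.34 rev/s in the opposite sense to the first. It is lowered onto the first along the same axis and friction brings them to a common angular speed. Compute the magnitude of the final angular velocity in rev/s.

No external torque acts about the common axis, so total angular momentum is conserved.
Moments of inertia: I_A = (0.248)(0.378)² = 0.03544 kg·m²; I_B = (65.0)(0.170)² = 1.879 kg·m².
Taking A's sense as positive: L = (0.03544)(11.9) − (1.879)(6.34) = -11.49 kg·m²·rev/s.
Combined I = 0.03544 + 1.879 = 1.914 kg·m².
ω_f = L / I = -11.49 / 1.914 = -6.002 rev/s.

|ω_f| ≈ 6.00 rev/s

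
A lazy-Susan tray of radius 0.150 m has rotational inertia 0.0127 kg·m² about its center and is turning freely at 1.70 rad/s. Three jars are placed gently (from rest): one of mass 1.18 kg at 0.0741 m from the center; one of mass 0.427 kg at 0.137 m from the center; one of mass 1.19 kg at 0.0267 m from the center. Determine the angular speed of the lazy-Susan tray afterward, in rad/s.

ω_f ≈ 0.770 rad/s

No external torque acts about the center; L_before = L_after.
Added inertia Σmr² = (1.18)(0.0741)² + (0.427)(0.137)² + (1.19)(0.0267)² = 0.01534 kg·m²; I_f = 0.01270 + 0.01534 = 0.02804 kg·m².
ω_f = I_p ω_i / I_f = (0.01270)(1.70) / 0.02804 = 0.7699 rad/s.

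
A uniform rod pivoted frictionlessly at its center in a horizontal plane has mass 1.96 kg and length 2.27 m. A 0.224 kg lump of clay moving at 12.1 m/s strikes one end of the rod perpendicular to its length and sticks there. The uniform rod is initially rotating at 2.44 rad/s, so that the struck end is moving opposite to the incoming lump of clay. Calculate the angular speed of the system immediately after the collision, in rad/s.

|ω_f| ≈ 0.905 rad/s

About the pivot the impulsive forces during the collision are internal, so angular momentum about that axis is conserved.
I_p = (1/12)(1.96)(2.27)² = 0.8416 kg·m². Taking the sense of the lump of clay's angular momentum as positive, L_{lump} = m v R = (0.224)(12.1)(2.27/2) = 3.076 kg·m²/s.
L_i = −I_p ω_p + m v R = −(0.8416)(2.44) + 3.076 = 1.023 kg·m²/s.
After sticking, I_f = I_p + m R² = 0.8416 + (0.224)(2.27/2)² = 1.130 kg·m².
ω_f = L_i / I_f = 1.023 / 1.130 = 0.9049 rad/s.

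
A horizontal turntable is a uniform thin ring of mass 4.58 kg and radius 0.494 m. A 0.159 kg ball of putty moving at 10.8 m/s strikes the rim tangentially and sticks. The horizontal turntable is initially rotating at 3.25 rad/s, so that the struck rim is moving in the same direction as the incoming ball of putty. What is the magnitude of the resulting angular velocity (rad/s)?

|ω_f| ≈ 3.87 rad/s

The axle reaction passes through the axle and exerts no torque about it; angular momentum about the axle is conserved through the impact.
I_p = (4.58)(0.494)² = 1.118 kg·m². Taking the sense of the ball of putty's angular momentum as positive, L_{ball} = m v R = (0.159)(10.8)(0.494) = 0.8483 kg·m²/s.
L_i = +I_p ω_p + m v R = +(1.118)(3.25) + 0.8483 = 4.481 kg·m²/s.
After sticking, I_f = I_p + m R² = 1.118 + (0.159)(0.494)² = 1.156 kg·m².
ω_f = L_i / I_f = 4.481 / 1.156 = 3.874 rad/s.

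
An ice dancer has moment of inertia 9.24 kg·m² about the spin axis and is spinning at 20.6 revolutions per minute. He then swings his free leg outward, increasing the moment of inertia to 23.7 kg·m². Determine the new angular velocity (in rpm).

ω₂ ≈ 8.03 rpm

With no external torque about the axis, L is conserved: I₁ω₁ = I₂ω₂.
ω₂ = I₁ω₁ / I₂ = (9.240)(20.6 rpm) / (23.70) = 8.031 rpm.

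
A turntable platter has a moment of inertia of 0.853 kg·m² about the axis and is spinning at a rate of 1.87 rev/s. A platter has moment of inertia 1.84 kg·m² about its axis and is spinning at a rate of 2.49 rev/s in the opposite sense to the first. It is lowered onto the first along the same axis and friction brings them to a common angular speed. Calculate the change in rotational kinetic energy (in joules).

ΔKE ≈ -219 J

The coupling torques are internal; angular momentum about the shared axis is conserved.
Taking A's sense as positive: L = (0.8530)(1.87) − (1.840)(2.49) = -2.986 kg·m²·rev/s.
Combined I = 0.8530 + 1.840 = 2.693 kg·m².
ω_f = L / I = -2.986 / 2.693 = -1.109 rev/s.
KE_i = ½ΣIω² = 284.1 J; KE_f = ½(2.693)(6.968)² = 65.38 J.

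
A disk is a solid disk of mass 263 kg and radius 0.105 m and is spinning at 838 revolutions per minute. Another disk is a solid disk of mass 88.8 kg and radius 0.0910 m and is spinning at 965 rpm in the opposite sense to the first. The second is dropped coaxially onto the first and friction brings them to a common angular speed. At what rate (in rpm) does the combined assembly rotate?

|ω_f| ≈ 473 rpm

The coupling torques are internal; angular momentum about the shared axis is conserved.
Moments of inertia: I_A = ½(263)(0.105)² = 1.450 kg·m²; I_B = ½(88.8)(0.0910)² = 0.3677 kg·m².
Taking A's sense as positive: L = (1.450)(838) − (0.3677)(965) = 860.1 kg·m²·rpm.
Combined I = 1.450 + 0.3677 = 1.817 kg·m².
ω_f = L / I = 860.1 / 1.817 = 473.2 rpm.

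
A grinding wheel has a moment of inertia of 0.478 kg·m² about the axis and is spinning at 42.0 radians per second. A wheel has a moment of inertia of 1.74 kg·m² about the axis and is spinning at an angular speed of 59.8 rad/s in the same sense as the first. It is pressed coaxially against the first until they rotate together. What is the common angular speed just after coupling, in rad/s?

The coupling torques are internal; angular momentum about the shared axis is conserved.
Taking A's sense as positive: L = (0.4780)(42.0) + (1.740)(59.8) = 124.1 kg·m²·rad/s.
Combined I = 0.4780 + 1.740 = 2.218 kg·m².
ω_f = L / I = 124.1 / 2.218 = 55.96 rad/s.

|ω_f| ≈ 56.0 rad/s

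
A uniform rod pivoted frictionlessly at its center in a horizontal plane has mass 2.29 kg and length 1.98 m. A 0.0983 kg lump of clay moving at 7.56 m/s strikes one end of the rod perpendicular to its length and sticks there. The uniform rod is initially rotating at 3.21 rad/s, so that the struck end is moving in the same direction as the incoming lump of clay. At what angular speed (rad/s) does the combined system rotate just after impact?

The axle reaction passes through the pivot and exerts no torque about it; angular momentum about the pivot is conserved through the impact.
I_p = (1/12)(2.29)(1.98)² = 0.7481 kg·m². Taking the sense of the lump of clay's angular momentum as positive, L_{lump} = m v R = (0.0983)(7.56)(1.98/2) = 0.7357 kg·m²/s.
L_i = +I_p ω_p + m v R = +(0.7481)(3.21) + 0.7357 = 3.137 kg·m²/s.
After sticking, I_f = I_p + m R² = 0.7481 + (0.0983)(1.98/2)² = 0.8445 kg·m².
ω_f = L_i / I_f = 3.137 / 0.8445 = 3.715 rad/s.

|ω_f| ≈ 3.71 rad/s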